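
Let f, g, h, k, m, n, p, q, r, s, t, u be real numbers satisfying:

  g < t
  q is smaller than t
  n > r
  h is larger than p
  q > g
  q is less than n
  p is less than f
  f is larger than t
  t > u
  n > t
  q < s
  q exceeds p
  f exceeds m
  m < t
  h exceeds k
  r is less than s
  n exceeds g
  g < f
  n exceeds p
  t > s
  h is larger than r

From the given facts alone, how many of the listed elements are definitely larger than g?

5

The elements the relations force above g are q, s, t, n, f — no chain reaches any other.
That is 5.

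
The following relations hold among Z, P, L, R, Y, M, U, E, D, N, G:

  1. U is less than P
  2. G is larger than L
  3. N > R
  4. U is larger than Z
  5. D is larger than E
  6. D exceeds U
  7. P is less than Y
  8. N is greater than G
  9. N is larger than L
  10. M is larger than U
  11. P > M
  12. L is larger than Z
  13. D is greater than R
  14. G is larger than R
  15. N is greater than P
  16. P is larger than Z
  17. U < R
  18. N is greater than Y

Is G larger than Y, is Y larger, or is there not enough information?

undetermined

Following every chain through Y: above Y we get N; below Y we get Z, U, M, P.
G is not reached, and no chain runs the other way from G to Y.
So the given relations leave the order of Y and G undetermined.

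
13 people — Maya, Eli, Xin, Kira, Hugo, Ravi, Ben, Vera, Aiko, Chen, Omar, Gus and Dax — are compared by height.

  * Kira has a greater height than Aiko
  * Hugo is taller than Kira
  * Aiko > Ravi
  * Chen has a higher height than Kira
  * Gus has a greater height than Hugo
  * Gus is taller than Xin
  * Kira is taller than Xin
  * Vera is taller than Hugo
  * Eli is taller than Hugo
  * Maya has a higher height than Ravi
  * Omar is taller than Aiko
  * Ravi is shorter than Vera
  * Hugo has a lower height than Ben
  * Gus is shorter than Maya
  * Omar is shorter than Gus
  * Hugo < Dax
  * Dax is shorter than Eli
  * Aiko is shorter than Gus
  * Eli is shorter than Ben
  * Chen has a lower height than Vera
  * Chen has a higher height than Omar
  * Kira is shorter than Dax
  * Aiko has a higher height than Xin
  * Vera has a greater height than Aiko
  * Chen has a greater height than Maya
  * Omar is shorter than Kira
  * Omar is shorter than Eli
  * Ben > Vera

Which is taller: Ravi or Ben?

Chaining the given relations: Ravi < Aiko < Omar < Kira < Hugo < Gus < Maya < Chen < Vera < Ben.
So Ravi < Ben; Ben is the taller of the two.

Ben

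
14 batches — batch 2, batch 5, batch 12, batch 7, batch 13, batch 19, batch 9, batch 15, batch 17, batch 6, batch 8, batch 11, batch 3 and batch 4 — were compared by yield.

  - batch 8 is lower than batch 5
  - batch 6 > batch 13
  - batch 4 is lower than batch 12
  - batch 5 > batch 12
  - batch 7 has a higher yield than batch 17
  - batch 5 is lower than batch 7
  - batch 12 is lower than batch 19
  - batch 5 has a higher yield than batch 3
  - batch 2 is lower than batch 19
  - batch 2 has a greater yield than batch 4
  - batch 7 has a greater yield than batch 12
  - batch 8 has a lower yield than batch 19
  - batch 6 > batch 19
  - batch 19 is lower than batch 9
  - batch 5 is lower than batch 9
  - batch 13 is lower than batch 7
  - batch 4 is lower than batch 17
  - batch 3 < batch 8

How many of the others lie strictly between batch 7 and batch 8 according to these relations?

1

The relations place batch 8 below batch 7. An element lies strictly between them when it is forced above batch 8 and also forced below batch 7.
Above batch 8: {batch 19, batch 5, batch 9, batch 6}. Below batch 7: {batch 4, batch 3, batch 12, batch 17, batch 13, batch 5}.
Intersection: {batch 5} — 1.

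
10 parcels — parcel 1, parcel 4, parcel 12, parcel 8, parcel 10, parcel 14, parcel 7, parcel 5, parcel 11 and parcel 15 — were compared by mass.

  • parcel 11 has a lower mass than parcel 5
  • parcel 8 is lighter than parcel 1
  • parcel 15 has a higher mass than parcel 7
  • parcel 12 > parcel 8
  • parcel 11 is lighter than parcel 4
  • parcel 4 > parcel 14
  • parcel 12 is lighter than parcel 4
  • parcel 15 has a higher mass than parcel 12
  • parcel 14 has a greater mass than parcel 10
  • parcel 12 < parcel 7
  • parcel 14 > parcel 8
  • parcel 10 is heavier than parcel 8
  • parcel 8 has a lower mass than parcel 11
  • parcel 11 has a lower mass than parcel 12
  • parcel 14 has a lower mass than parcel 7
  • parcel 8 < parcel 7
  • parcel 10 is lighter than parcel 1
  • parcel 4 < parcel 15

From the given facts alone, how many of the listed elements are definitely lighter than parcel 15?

7

The elements the relations force below parcel 15 are parcel 8, parcel 10, parcel 11, parcel 14, parcel 12, parcel 4, parcel 7 — no chain reaches any other.
That is 7.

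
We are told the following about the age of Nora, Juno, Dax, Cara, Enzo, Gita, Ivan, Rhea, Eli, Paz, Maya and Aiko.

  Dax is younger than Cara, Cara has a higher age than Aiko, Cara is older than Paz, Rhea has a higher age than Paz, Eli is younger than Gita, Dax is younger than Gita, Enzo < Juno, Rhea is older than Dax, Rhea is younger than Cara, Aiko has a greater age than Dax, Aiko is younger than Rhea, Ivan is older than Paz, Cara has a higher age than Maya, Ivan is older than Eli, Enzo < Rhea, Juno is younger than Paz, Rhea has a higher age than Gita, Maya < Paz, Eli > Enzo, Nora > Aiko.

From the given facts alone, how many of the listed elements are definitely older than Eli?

4

From Eli the given relations immediately reach Ivan, Gita.
From those, Rhea — 3 in total.
From those, Cara — 4 in total.
Nothing else is reachable above Eli; 4 in all.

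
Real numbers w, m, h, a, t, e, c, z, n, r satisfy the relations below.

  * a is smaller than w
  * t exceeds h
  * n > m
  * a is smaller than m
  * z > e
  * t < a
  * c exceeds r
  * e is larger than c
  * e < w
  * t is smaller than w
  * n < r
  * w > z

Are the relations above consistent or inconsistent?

consistent

The single ordering h < t < a < m < n < r < c < e < z < w satisfies every listed relation, so no contradiction arises.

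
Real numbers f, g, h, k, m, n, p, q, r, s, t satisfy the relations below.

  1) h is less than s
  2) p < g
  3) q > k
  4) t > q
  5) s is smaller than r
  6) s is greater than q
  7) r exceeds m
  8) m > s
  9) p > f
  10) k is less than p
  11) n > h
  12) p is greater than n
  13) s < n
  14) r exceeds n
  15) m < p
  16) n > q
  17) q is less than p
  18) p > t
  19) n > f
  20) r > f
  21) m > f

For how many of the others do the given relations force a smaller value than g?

9

The elements the relations force below g are h, k, q, f, s, m, n, t, p — no chain reaches any other.
That is 9.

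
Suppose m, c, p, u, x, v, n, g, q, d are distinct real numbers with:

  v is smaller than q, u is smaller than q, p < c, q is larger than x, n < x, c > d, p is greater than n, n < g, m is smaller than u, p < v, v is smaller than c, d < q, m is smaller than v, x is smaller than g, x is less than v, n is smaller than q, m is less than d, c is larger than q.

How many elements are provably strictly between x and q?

The relations place x below q. An element lies strictly between them when it is forced above x and also forced below q.
Above x: {g, v, c}. Below q: {m, n, u, p, d, v}.
Intersection: {v} — 1.

1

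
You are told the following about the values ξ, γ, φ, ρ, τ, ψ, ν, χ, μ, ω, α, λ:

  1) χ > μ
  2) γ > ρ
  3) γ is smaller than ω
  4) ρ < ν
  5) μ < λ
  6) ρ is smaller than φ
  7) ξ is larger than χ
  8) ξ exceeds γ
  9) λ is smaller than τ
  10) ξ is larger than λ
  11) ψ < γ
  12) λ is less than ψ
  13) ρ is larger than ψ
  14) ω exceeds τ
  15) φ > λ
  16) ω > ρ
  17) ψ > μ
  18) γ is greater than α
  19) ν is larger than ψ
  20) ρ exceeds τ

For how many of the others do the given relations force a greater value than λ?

Directly above λ: ψ, τ, φ, ξ.
One step further: ρ, γ, ν, ω (8 so far).
No other element is forced above λ by the given relations, so the count is 8.

8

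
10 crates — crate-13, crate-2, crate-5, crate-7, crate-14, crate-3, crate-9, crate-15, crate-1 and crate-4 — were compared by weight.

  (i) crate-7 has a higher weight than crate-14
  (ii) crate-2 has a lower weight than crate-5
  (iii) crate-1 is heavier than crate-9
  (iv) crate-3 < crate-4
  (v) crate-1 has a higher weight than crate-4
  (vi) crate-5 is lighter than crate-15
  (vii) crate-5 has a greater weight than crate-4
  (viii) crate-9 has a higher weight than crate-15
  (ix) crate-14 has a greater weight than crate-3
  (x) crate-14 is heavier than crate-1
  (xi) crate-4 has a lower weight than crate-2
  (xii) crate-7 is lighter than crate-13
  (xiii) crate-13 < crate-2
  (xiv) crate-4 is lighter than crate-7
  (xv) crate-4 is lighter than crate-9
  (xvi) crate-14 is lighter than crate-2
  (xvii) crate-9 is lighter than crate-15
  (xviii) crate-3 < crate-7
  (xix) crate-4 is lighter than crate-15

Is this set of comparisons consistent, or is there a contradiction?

We have crate-15 < crate-9 stated directly, yet also crate-9 < crate-1 < crate-14 < crate-7 < crate-13 < crate-2 < crate-5 < crate-15 by chaining the others — so crate-9 < crate-15. Contradiction.

inconsistent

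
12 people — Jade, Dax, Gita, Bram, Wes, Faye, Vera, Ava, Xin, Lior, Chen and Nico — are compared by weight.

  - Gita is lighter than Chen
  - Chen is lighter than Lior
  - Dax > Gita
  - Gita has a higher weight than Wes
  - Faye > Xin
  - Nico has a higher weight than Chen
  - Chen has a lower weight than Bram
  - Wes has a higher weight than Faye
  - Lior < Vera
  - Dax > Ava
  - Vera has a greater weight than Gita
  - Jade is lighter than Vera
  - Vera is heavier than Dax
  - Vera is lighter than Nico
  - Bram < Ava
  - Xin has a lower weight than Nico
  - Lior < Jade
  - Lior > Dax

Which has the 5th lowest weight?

Chen

The consecutive relations fix a unique order: Xin < Faye < Wes < Gita < Chen < Bram < Ava < Dax < Lior < Jade < Vera < Nico.
Counting 5 from the smallest end gives Chen.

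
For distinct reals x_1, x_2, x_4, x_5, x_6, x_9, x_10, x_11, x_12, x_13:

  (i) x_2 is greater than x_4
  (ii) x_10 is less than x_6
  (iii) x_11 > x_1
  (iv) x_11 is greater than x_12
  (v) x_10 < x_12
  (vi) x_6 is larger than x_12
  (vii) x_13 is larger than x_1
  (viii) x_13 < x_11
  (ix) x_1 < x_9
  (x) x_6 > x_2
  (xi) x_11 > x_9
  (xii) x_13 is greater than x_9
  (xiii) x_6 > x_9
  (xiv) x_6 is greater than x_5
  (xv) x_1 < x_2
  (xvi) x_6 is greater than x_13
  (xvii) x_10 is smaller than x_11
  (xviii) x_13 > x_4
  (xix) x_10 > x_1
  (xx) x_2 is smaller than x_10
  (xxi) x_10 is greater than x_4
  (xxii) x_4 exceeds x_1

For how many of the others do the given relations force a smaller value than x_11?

7

From x_11 the given relations immediately reach x_1, x_9, x_13, x_10, x_12.
From those, x_4, x_2 — 7 in total.
Nothing else is reachable below x_11; 7 in all.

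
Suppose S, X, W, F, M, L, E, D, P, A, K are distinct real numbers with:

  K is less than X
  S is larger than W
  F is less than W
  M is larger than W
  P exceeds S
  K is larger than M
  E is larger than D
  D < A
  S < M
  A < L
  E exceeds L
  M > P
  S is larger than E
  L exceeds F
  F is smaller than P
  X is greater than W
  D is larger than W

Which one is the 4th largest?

Piecing the relations together gives one ordering: F < W < D < A < L < E < S < P < M < K < X.
Counting 4 from the largest end gives P.

P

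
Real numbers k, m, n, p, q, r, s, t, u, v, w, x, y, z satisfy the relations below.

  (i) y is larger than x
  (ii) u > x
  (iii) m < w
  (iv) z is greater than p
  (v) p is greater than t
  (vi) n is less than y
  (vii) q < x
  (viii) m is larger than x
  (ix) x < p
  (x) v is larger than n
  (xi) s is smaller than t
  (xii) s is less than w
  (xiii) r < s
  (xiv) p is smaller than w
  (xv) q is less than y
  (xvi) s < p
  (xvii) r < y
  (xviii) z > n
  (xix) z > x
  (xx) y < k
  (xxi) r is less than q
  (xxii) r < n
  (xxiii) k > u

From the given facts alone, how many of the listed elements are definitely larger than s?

From s the given relations immediately reach t, p, w.
From those, z — 4 in total.
Nothing else is reachable above s; 4 in all.

4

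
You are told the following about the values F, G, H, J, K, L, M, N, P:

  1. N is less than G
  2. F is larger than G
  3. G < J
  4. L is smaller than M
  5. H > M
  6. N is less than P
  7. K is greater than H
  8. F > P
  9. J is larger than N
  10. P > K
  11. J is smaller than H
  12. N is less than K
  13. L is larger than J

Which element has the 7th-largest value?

Piecing the relations together gives one ordering: N < G < J < L < M < H < K < P < F.
Counting 7 from the largest end gives J.

J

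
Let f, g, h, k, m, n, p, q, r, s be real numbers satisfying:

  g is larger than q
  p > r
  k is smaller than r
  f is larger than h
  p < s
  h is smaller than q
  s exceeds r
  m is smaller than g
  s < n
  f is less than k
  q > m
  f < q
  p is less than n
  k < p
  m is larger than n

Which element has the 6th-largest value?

p

Piecing the relations together gives one ordering: h < f < k < r < p < s < n < m < q < g.
Counting 6 from the largest end gives p.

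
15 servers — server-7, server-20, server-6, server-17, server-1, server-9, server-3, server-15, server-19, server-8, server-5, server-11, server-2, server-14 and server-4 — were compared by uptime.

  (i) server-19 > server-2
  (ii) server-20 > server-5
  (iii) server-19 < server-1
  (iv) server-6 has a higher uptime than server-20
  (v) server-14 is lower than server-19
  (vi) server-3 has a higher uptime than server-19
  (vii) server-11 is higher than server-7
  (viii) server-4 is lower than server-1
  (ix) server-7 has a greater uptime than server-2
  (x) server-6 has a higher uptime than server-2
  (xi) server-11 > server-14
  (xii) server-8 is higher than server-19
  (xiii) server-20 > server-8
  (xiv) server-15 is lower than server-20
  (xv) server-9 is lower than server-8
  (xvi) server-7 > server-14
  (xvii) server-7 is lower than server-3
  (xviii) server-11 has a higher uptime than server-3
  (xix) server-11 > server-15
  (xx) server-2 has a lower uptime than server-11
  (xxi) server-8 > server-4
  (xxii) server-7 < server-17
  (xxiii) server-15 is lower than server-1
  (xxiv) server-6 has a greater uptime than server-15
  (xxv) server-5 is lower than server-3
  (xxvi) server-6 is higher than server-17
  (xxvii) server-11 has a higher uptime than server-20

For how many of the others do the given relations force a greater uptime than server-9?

4

From server-9 the given relations immediately reach server-8.
From those, server-20 — 2 in total.
From those, server-6, server-11 — 4 in total.
Nothing else is reachable above server-9; 4 in all.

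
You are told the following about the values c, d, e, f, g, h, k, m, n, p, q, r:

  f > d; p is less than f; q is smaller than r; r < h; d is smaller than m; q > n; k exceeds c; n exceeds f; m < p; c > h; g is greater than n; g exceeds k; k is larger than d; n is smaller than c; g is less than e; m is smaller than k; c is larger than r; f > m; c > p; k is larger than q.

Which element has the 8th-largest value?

n

Chaining the given pairs: d < m < p < f < n < q < r < h < c < k < g < e.
Counting 8 from the largest end gives n.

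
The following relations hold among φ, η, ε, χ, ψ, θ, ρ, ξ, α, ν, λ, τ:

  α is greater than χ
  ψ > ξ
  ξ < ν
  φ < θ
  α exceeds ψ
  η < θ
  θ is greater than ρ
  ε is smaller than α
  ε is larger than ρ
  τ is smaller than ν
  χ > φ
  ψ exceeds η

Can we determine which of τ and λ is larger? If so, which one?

Following every chain through λ: nothing is chained to λ.
τ is not reached, and no chain runs the other way from τ to λ.
So the given relations leave the order of λ and τ undetermined.

undetermined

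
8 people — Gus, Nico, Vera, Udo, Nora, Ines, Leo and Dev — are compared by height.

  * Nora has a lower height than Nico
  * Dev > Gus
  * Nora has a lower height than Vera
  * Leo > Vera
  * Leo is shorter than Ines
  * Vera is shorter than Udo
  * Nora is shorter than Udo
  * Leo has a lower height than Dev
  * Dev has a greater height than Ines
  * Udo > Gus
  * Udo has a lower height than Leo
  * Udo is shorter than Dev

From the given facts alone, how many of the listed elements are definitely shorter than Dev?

6

From Dev the given relations immediately reach Gus, Udo, Leo, Ines.
From those, Nora, Vera — 6 in total.
No other element is forced below Dev by the given relations, so the count is 6.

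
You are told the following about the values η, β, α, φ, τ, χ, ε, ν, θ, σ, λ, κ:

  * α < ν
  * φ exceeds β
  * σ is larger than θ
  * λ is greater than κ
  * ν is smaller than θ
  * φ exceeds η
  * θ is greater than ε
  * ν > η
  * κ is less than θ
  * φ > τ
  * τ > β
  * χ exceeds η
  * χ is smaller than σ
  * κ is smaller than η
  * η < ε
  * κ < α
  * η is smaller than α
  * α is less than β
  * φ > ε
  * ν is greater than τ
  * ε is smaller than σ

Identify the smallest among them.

κ

Chaining upward from κ: directly above it, η, α, θ, λ; then ε, β, ν, χ, φ, σ; then τ.
That covers every other element, and nothing is given below κ, so κ is the smallest.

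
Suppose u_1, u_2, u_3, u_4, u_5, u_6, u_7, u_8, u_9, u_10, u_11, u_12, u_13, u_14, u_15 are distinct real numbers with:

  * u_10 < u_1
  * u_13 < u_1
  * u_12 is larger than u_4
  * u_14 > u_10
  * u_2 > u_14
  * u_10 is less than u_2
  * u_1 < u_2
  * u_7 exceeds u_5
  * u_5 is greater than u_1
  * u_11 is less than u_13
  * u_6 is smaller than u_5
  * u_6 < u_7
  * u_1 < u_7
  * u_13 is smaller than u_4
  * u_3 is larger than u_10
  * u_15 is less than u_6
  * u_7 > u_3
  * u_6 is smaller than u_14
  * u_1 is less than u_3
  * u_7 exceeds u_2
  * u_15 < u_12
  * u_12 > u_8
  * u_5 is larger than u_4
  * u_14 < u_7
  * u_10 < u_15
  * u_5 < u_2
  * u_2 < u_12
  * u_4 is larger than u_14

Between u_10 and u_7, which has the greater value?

u_7

The relevant relations are u_10 < u_15; u_15 < u_6; u_6 < u_14; u_14 < u_4; u_4 < u_5; u_5 < u_2; u_2 < u_7.
Chaining these gives u_10 < u_15 < u_6 < u_14 < u_4 < u_5 < u_2 < u_7.
So u_10 < u_7; u_7 is the larger of the two.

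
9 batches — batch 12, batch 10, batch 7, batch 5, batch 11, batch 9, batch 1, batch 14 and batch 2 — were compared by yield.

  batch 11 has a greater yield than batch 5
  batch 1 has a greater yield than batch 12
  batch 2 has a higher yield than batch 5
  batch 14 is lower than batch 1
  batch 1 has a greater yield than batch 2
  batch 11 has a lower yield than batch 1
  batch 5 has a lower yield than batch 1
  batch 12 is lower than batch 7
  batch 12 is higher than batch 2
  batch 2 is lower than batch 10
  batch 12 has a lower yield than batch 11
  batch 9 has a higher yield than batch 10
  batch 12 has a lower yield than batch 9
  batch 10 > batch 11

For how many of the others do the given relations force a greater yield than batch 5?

Directly above batch 5: batch 2, batch 11, batch 1.
One step further: batch 12, batch 10 (5 so far).
One step further: batch 9, batch 7 (7 so far).
Nothing else is reachable above batch 5; 7 in all.

7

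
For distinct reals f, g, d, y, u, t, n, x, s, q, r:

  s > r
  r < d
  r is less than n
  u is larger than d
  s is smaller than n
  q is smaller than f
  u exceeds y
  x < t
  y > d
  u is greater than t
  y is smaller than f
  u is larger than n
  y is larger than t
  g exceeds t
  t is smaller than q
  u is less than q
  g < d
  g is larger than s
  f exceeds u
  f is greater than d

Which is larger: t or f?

t < g and g < d give t < d.
Then d < y extends the chain to y.
With y < u: t < g < d < y < u.
Then u < q extends the chain to q.
Then q < f extends the chain to f.
So t < f; f is the larger of the two.

f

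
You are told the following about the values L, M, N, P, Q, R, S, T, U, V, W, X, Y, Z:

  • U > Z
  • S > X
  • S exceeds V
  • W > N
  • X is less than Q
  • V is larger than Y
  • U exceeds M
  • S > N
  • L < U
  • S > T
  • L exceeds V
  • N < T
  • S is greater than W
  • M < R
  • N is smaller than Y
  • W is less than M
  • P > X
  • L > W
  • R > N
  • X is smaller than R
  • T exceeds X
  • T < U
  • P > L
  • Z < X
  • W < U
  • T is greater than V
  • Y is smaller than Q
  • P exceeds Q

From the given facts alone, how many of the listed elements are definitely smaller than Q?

4

From Q the given relations immediately reach Y, X.
From those, N, Z — 4 in total.
No other element is forced below Q by the given relations, so the count is 4.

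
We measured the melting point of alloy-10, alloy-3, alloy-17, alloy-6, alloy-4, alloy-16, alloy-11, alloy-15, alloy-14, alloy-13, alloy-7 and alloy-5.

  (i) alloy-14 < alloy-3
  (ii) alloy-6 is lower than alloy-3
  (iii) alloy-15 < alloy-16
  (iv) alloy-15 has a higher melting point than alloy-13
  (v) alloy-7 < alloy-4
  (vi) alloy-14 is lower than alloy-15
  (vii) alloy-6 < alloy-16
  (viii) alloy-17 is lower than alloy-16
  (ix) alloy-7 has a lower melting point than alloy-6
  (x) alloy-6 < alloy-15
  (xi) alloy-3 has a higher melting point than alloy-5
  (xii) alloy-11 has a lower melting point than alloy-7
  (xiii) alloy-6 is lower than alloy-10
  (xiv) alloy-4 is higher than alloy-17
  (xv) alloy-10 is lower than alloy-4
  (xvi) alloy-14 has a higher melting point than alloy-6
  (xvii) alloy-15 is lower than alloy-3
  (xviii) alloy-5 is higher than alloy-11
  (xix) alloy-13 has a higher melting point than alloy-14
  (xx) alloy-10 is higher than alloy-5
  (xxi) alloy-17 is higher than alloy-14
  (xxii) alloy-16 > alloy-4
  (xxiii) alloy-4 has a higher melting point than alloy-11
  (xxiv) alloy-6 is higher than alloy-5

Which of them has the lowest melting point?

alloy-7 is not least since alloy-11 < alloy-7; alloy-5 is not least since alloy-11 < alloy-5; alloy-6 is not least since alloy-7 < alloy-6; alloy-10 is not least since alloy-6 < alloy-10; alloy-14 is not least since alloy-6 < alloy-14; alloy-17 is not least since alloy-14 < alloy-17; alloy-13 is not least since alloy-14 < alloy-13; alloy-4 is not least since alloy-11 < alloy-4; alloy-15 is not least since alloy-6 < alloy-15; alloy-16 is not least since alloy-6 < alloy-16; alloy-3 is not least since alloy-15 < alloy-3.
Only alloy-11 has nothing below it, so alloy-11 is the lowest melting point.

alloy-11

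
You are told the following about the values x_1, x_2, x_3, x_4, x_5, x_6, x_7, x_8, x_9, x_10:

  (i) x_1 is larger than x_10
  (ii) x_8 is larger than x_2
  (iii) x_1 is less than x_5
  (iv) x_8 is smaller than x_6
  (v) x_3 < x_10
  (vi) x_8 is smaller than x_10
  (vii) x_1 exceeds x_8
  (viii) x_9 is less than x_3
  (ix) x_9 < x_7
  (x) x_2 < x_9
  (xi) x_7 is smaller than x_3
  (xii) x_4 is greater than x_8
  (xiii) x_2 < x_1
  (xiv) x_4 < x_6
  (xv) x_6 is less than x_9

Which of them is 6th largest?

x_9

Piecing the relations together gives one ordering: x_2 < x_8 < x_4 < x_6 < x_9 < x_7 < x_3 < x_10 < x_1 < x_5.
Counting 6 from the largest end gives x_9.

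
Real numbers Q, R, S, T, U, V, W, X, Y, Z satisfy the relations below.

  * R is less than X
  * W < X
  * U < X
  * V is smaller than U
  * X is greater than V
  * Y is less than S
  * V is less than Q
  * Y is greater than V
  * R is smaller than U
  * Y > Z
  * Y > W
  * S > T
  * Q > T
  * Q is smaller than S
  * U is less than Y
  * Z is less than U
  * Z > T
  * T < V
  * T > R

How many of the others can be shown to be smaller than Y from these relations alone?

The elements the relations force below Y are R, T, V, Z, U, W — no chain reaches any other.
That is 6.

6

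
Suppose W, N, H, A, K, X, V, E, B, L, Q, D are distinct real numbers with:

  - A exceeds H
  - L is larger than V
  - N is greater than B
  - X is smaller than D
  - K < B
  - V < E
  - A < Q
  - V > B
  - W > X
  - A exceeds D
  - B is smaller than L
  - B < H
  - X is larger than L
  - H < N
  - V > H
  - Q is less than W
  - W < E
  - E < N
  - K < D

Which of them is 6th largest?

D

Piecing the relations together gives one ordering: K < B < H < V < L < X < D < A < Q < W < E < N.
The 6th largest is D.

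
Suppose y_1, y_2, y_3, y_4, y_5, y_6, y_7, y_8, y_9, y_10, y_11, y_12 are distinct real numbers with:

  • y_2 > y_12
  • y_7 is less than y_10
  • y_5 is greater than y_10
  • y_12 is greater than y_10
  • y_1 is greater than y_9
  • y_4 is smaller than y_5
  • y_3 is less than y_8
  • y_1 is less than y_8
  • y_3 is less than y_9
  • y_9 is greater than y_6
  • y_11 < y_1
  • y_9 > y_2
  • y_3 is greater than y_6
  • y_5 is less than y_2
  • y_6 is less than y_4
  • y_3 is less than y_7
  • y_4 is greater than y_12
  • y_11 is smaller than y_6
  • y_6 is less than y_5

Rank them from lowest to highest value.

Each adjacent pair is fixed by a given relation: y_11 < y_6; y_6 < y_3; y_3 < y_7; y_7 < y_10; y_10 < y_12; y_12 < y_4; y_4 < y_5; y_5 < y_2; y_2 < y_9; y_9 < y_1; y_1 < y_8. Chaining them end to end gives the full order.

y_11 < y_6 < y_3 < y_7 < y_10 < y_12 < y_4 < y_5 < y_2 < y_9 < y_1 < y_8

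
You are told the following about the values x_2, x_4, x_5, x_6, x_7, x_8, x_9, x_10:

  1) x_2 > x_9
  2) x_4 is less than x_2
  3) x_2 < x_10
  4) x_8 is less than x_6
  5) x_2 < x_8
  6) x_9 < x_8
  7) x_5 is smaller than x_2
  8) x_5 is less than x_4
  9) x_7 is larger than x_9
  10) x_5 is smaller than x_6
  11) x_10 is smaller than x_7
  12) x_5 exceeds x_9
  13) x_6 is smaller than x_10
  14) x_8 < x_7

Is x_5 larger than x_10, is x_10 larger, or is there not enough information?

x_5 < x_2 and x_2 < x_8 give x_5 < x_8.
Then x_8 < x_6 extends the chain to x_6.
With x_6 < x_10: x_5 < x_2 < x_8 < x_6 < x_10.
So x_10 is larger.

x_10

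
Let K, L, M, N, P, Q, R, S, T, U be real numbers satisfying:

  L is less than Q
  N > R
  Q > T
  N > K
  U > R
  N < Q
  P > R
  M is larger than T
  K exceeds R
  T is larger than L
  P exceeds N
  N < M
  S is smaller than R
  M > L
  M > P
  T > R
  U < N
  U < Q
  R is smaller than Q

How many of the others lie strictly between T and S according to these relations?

1

The relations place S below T. An element lies strictly between them when it is forced above S and also forced below T.
Above S: {R, K, U, N, Q, P, M}. Below T: {R, L}.
Intersection: {R} — 1.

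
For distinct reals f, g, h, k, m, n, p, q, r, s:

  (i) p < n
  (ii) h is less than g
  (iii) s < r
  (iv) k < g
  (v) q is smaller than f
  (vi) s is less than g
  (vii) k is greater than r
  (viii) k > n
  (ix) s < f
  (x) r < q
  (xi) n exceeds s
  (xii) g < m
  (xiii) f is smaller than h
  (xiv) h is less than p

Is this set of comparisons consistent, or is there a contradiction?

consistent

The single ordering s < r < q < f < h < p < n < k < g < m satisfies every listed relation, so no contradiction arises.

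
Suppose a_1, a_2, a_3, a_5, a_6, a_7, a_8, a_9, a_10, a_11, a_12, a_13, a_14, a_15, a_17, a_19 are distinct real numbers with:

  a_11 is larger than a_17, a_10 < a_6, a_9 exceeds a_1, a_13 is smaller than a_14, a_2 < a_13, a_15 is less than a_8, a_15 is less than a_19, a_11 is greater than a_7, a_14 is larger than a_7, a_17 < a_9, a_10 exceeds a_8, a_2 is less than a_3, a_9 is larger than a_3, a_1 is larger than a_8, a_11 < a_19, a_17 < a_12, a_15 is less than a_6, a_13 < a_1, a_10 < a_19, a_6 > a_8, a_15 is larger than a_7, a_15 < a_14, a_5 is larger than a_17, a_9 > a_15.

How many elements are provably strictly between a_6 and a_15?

2

Chaining upward from a_15 reaches: a_8, a_14, a_1, a_10, a_9, a_19.
Chaining downward from a_6 reaches: a_7, a_8, a_10.
Strictly between a_15 and a_6 are those in both lists: a_8, a_10 — 2 elements.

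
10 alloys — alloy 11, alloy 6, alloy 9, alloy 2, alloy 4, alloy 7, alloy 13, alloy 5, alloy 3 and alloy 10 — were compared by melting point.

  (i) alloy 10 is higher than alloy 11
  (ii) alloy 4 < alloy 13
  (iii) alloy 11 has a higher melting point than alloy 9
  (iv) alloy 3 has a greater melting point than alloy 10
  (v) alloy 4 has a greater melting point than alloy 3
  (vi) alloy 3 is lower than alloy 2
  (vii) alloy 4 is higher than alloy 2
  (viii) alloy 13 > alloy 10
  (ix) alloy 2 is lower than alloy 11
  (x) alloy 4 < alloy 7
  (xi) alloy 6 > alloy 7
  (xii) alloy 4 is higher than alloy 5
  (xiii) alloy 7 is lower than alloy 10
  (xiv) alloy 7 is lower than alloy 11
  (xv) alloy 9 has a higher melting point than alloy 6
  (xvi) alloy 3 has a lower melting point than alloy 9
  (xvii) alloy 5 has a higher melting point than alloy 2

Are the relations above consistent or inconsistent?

Chaining the given relations yields alloy 3 < alloy 2 < alloy 5 < alloy 4 < alloy 7 < alloy 6 < alloy 9 < alloy 11 < alloy 10, so alloy 3 < alloy 10. But one relation states alloy 10 < alloy 3. These cannot both hold.

inconsistent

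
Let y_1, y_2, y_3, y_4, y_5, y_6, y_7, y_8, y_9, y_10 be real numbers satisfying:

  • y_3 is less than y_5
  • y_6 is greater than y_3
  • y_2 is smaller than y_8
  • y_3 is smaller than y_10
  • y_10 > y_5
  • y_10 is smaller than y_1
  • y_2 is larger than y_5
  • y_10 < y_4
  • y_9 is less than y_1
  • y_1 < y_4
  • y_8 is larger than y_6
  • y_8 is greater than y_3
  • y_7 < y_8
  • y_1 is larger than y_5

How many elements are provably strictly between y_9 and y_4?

1

The relations place y_9 below y_4. An element lies strictly between them when it is forced above y_9 and also forced below y_4.
Above y_9: {y_1}. Below y_4: {y_3, y_5, y_10, y_1}.
Intersection: {y_1} — 1.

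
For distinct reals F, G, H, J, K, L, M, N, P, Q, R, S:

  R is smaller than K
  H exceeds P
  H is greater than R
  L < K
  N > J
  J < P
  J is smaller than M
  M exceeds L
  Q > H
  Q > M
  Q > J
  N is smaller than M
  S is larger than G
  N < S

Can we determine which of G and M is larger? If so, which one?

undetermined

Following every chain through G: above G we get S.
M is not reached, and no chain runs the other way from M to G.
So the given relations leave the order of G and M undetermined.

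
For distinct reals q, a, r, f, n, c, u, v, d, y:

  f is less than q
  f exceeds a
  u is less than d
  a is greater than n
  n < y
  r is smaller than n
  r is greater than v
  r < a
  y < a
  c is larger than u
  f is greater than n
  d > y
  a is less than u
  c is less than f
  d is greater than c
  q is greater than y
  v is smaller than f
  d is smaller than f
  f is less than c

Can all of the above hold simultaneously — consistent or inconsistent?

We have f < c stated directly, yet also c < d < f by chaining the others — so c < f. Contradiction.

inconsistent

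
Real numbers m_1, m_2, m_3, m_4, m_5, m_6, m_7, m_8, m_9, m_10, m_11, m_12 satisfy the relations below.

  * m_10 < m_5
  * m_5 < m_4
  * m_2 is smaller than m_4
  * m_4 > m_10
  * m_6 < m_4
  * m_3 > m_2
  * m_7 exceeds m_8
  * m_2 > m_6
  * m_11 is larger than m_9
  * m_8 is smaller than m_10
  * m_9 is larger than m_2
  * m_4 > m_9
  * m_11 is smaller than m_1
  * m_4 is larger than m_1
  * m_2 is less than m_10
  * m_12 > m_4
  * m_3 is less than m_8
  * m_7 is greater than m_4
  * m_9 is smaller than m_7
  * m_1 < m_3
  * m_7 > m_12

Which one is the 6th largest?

m_8

The consecutive relations fix a unique order: m_6 < m_2 < m_9 < m_11 < m_1 < m_3 < m_8 < m_10 < m_5 < m_4 < m_12 < m_7.
The 6th largest is m_8.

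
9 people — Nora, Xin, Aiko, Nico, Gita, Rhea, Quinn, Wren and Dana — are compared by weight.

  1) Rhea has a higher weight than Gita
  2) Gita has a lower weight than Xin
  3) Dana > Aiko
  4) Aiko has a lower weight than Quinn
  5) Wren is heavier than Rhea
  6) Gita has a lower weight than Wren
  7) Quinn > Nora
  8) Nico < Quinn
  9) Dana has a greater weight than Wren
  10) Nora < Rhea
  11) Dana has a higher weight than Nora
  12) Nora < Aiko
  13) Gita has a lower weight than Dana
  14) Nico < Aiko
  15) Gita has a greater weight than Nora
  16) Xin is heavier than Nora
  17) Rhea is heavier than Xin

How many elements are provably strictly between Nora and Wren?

Chaining upward from Nora reaches: Gita, Xin, Rhea, Aiko, Dana, Quinn.
Chaining downward from Wren reaches: Gita, Xin, Rhea.
Strictly between Nora and Wren are those in both lists: Gita, Xin, Rhea — 3 elements.

3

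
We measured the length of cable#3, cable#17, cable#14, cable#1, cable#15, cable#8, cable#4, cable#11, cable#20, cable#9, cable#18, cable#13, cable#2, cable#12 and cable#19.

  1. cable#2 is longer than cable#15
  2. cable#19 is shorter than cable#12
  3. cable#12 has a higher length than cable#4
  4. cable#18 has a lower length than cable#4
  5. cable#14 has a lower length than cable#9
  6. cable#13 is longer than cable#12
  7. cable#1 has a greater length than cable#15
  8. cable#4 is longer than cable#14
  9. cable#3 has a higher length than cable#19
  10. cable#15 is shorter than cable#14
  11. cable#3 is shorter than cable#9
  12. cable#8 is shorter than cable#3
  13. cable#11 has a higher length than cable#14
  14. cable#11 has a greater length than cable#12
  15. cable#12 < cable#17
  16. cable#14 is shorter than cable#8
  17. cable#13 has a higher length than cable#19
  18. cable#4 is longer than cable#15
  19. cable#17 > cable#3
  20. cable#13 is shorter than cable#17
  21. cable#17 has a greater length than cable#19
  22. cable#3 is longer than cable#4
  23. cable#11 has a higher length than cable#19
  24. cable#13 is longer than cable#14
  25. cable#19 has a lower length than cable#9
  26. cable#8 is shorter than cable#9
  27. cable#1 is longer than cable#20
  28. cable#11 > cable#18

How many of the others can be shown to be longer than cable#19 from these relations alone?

6

Directly above cable#19: cable#12, cable#3, cable#13, cable#9, cable#17, cable#11.
No other element is forced above cable#19 by the given relations, so the count is 6.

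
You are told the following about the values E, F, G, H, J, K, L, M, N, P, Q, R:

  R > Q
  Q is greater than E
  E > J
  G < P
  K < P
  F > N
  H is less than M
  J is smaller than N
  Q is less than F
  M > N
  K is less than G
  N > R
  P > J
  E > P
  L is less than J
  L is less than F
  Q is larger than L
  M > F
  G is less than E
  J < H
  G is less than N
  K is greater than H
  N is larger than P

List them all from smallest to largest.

L < J < H < K < G < P < E < Q < R < N < F < M

Each adjacent pair is fixed by a given relation: L < J; J < H; H < K; K < G; G < P; P < E; E < Q; Q < R; R < N; N < F; F < M. Chaining them end to end gives the full order.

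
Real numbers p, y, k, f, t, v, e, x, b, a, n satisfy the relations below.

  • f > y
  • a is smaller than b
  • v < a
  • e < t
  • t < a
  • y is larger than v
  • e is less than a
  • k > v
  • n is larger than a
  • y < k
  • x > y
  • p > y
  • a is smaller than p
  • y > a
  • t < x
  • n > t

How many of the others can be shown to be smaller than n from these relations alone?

The elements the relations force below n are v, e, t, a — no chain reaches any other.
That is 4.

4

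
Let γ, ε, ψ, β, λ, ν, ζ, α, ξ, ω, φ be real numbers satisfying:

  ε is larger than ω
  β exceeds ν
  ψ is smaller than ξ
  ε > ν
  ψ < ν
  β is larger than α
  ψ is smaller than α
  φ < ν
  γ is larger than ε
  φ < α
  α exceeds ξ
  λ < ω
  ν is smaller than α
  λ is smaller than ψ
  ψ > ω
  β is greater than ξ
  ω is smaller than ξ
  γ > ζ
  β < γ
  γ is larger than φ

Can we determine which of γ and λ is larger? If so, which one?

γ

λ < ω and ω < ψ give λ < ψ.
Then ψ < ξ extends the chain to ξ.
Then ξ < α extends the chain to α.
Then α < β extends the chain to β.
With β < γ: λ < ω < ψ < ξ < α < β < γ.
So γ is larger.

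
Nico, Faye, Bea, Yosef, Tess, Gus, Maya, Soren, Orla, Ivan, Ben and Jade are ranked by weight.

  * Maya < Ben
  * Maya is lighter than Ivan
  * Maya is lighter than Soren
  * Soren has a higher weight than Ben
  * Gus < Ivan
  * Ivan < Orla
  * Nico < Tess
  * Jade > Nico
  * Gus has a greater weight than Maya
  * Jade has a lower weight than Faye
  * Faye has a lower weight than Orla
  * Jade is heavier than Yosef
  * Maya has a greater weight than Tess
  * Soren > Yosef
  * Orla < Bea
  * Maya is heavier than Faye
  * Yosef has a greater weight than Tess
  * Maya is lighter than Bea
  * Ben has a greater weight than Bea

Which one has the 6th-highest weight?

Gus

Chaining the given pairs: Nico < Tess < Yosef < Jade < Faye < Maya < Gus < Ivan < Orla < Bea < Ben < Soren.
Counting 6 from the largest end gives Gus.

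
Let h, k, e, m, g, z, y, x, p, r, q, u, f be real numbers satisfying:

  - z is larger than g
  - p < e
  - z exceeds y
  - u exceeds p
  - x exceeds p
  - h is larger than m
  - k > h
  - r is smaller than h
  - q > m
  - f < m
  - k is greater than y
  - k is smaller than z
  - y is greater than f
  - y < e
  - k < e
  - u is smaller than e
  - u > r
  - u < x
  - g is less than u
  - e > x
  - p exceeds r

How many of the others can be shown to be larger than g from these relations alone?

The elements the relations force above g are u, x, e, z — no chain reaches any other.
That is 4.

4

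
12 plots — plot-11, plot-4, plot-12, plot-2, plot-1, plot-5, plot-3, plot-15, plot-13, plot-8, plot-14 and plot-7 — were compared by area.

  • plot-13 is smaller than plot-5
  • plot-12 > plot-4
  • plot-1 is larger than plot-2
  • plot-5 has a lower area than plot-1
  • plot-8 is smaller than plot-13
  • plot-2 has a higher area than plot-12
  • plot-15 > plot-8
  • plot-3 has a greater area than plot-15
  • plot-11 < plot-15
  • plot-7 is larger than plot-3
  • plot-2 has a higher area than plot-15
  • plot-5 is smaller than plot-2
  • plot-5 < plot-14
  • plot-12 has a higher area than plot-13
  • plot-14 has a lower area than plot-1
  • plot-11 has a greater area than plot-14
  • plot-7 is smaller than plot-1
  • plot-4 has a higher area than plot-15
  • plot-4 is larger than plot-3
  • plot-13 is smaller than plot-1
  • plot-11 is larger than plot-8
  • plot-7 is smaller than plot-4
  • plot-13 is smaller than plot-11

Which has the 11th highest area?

Chaining the given pairs: plot-8 < plot-13 < plot-5 < plot-14 < plot-11 < plot-15 < plot-3 < plot-7 < plot-4 < plot-12 < plot-2 < plot-1.
Counting 11 from the largest end gives plot-13.

plot-13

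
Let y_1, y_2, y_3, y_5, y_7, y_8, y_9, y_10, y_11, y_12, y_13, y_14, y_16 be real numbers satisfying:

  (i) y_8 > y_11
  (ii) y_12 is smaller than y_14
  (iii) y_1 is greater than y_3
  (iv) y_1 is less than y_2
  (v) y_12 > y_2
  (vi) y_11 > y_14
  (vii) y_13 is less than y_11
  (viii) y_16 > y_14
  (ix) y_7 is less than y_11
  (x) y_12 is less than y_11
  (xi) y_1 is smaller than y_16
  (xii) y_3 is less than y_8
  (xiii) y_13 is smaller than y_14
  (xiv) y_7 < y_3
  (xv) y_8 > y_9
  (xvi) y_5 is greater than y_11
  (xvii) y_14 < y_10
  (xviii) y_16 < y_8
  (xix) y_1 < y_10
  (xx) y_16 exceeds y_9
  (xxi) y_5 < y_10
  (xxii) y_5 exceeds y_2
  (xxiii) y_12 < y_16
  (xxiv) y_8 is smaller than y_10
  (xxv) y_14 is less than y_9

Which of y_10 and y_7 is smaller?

Link the given pairs in sequence: y_7 < y_3; y_3 < y_1; y_1 < y_2; y_2 < y_12; y_12 < y_14; y_14 < y_9; y_9 < y_16; y_16 < y_8; y_8 < y_10.
Chaining these gives y_7 < y_3 < y_1 < y_2 < y_12 < y_14 < y_9 < y_16 < y_8 < y_10.
So y_7 < y_10; y_7 is the smaller of the two.

y_7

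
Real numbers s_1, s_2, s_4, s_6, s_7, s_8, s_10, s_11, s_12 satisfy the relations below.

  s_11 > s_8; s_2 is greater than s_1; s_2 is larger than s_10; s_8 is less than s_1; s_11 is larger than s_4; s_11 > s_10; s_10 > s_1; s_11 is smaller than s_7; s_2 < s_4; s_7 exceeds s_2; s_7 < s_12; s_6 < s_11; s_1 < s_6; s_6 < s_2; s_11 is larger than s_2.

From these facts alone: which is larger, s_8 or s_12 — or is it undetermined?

Chaining the given relations: s_8 < s_1 < s_10 < s_2 < s_4 < s_11 < s_7 < s_12.
So s_12 is larger.

s_12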